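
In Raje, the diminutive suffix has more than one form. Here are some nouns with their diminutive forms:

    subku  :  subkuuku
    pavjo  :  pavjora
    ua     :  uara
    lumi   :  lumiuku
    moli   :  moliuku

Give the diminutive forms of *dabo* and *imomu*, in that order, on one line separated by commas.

dabora, imomuuku

The suffix is conditioned by the last vowel: -uku when the last vowel of the stem is a high vowel (*subku*, *lumi*, *moli*); -ra when the last vowel of the stem is a non-high vowel (*pavjo*, *ua*).
Since the last vowel of *dabo* is /o/ (a non-high vowel), it takes -ra, giving *dabora*.
*imomu* — last vowel /u/ (a high vowel) → -uku → *imomuuku*.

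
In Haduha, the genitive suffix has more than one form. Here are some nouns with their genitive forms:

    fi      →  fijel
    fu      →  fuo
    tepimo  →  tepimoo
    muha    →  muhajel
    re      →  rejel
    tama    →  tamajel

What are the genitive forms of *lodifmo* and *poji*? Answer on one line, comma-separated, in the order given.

lodifmoo, pojijel

Looking at the last vowel of each stem: -o when the last vowel of the stem is a rounded vowel (*fu*, *tepimo*); -jel when the last vowel of the stem is an unrounded vowel (*fi*, *muha*, *re*, *tama*).
*lodifmo*: last vowel = /o/, a rounded vowel → -o → *lodifmoo*.
*poji* — last vowel /i/ (an unrounded vowel) → -jel → *pojijel*.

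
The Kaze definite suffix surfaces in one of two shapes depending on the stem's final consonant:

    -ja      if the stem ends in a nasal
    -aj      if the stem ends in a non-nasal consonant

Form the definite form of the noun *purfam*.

purfamja

*purfam* — final consonant /m/ (a nasal) → -ja → *purfamja*.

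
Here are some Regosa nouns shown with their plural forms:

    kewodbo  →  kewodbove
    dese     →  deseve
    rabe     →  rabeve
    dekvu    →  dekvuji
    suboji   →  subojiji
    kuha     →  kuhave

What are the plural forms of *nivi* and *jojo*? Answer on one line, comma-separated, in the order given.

niviji, jojove

The suffix is conditioned by the last vowel: -ji when the last vowel of the stem is a high vowel (*dekvu*, *suboji*); -ve when the last vowel of the stem is a non-high vowel (*kewodbo*, *dese*, *rabe*, *kuha*).
*nivi* — last vowel /i/ (a high vowel) → -ji → *niviji*.
*jojo*: last vowel = /o/, a non-high vowel → -ve → *jojove*.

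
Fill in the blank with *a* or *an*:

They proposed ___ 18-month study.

The indefinite article is chosen by the initial *sound* of the following word, not its spelling.
The number *18* is spoken "eighteen", beginning with /ˌeɪˈtiːn/ — a vowel sound.
So the article is *an*: They proposed an 18-month study.

an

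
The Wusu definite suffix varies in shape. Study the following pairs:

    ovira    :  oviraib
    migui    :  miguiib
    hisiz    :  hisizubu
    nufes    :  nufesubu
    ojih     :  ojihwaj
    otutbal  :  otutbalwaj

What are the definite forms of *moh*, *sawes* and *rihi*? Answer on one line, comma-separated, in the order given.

mohwaj, sawesubu, rihiib

Looking at the final sound of each stem: -ubu when the stem ends in a sibilant (*hisiz*, *nufes*); -waj when the stem ends in a non-sibilant consonant (*ojih*, *otutbal*); -ib when the stem ends in a vowel (*ovira*, *migui*).
Since the final sound of *moh* is /h/ (a non-sibilant consonant), it takes -waj, giving *mohwaj*.
*sawes* — final sound /s/ (a sibilant) → -ubu → *sawesubu*.
*rihi*: final sound = /i/, a vowel → -ib → *rihiib*.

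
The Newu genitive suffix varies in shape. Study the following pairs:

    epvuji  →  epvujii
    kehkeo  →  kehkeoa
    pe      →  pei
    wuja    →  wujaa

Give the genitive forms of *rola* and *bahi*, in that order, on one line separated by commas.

The alternation tracks the last vowel of the stem — -i when the last vowel of the stem is a front vowel (*epvuji*, *pe*); -a when the last vowel of the stem is a back vowel (*kehkeo*, *wuja*).
*rola* — last vowel /a/ (a back vowel) → -a → *rolaa*.
*bahi*: last vowel = /i/, a front vowel → -i → *bahii*.

rolaa, bahii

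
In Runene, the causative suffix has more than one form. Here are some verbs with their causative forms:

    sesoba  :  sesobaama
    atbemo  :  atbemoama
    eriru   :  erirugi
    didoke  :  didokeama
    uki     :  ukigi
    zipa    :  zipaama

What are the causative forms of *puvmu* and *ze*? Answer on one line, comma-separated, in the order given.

puvmugi, zeama

The pattern is height harmony: -gi when the last vowel of the stem is a high vowel (*eriru*, *uki*); -ama when the last vowel of the stem is a non-high vowel (*sesoba*, *atbemo*, *didoke*, *zipa*).
*puvmu*: last vowel = /u/, a high vowel → -gi → *puvmugi*.
*ze* — last vowel /e/ (a non-high vowel) → -ama → *zeama*.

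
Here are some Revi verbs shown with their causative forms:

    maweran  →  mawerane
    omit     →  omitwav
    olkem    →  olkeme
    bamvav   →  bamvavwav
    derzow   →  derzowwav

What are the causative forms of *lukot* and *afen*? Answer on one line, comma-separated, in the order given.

lukotwav, afene

The pattern is nasality of the final consonant: -e when the stem ends in a nasal (*maweran*, *olkem*); -wav when the stem ends in a non-nasal consonant (*omit*, *bamvav*, *derzow*).
Since the final consonant of *lukot* is /t/ (non-nasal), it takes -wav, giving *lukotwav*.
The final consonant of *afen* is /n/, which is a nasal, so the suffix is -e, giving *afene*.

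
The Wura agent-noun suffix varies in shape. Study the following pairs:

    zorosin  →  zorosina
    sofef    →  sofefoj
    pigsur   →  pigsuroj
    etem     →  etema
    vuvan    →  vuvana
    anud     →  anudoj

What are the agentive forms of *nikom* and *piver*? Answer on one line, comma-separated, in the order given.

Looking at the final consonant of each stem: -a when the stem ends in a nasal (*zorosin*, *etem*, *vuvan*); -oj when the stem ends in a non-nasal consonant (*sofef*, *pigsur*, *anud*).
*nikom* — final consonant /m/ (a nasal) → -a → *nikoma*.
Since the final consonant of *piver* is /r/ (non-nasal), it takes -oj, giving *piveroj*.

nikoma, piveroj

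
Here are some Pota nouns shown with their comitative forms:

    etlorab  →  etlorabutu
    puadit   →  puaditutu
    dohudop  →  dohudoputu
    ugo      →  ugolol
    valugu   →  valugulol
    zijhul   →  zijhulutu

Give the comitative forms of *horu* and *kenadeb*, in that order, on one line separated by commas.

The pattern is consonant vs. vowel: -utu when the stem ends in a consonant (*etlorab*, *puadit*, *dohudop*, *zijhul*); -lol when the stem ends in a vowel (*ugo*, *valugu*).
*horu*: final sound = /u/, a vowel → -lol → *horulol*.
*kenadeb* — final sound /b/ (a consonant) → -utu → *kenadebutu*.

horulol, kenadebutu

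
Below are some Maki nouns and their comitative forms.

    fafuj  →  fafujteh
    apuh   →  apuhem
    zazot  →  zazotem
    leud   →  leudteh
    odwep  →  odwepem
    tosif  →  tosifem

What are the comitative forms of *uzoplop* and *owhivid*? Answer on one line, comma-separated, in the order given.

uzoplopem, owhividteh

The pattern is voicing of the final consonant: -em when the stem ends in a voiceless consonant (*apuh*, *zazot*, *odwep*, *tosif*); -teh when the stem ends in a voiced consonant (*fafuj*, *leud*).
*uzoplop*: final consonant = /p/, voiceless → -em → *uzoplopem*.
Since the final consonant of *owhivid* is /d/ (voiced), it takes -teh, giving *owhividteh*.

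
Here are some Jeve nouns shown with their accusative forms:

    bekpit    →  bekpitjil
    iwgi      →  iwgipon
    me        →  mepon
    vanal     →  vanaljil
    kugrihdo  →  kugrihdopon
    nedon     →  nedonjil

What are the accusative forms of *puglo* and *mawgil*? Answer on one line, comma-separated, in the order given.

puglopon, mawgiljil

Looking at the final sound of each stem: -jil when the stem ends in a consonant (*bekpit*, *vanal*, *nedon*); -pon when the stem ends in a vowel (*iwgi*, *me*, *kugrihdo*).
Since the final sound of *puglo* is /o/ (a vowel), it takes -pon, giving *puglopon*.
The final sound of *mawgil* is /l/, which is a consonant, so the suffix is -jil, giving *mawgiljil*.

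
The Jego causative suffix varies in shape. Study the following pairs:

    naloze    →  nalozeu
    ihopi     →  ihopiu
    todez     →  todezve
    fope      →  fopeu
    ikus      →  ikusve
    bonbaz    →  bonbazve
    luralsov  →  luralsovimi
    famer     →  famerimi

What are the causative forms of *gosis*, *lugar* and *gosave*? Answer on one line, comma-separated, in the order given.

The alternation tracks the final sound of the stem — -ve when the stem ends in a sibilant (*todez*, *ikus*, *bonbaz*); -imi when the stem ends in a non-sibilant consonant (*luralsov*, *famer*); -u when the stem ends in a vowel (*naloze*, *ihopi*, *fope*).
*gosis* — final sound /s/ (a sibilant) → -ve → *gosisve*.
*lugar*: final sound = /r/, a non-sibilant consonant → -imi → *lugarimi*.
*gosave* — final sound /e/ (a vowel) → -u → *gosaveu*.

gosisve, lugarimi, gosaveu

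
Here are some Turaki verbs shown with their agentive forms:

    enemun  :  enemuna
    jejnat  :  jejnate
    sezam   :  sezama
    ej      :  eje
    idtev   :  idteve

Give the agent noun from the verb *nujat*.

Looking at the final consonant of each stem: -a when the stem ends in a nasal (*enemun*, *sezam*); -e when the stem ends in a non-nasal consonant (*jejnat*, *ej*, *idtev*).
*nujat*: final consonant = /t/, non-nasal → -e → *nujate*.

nujate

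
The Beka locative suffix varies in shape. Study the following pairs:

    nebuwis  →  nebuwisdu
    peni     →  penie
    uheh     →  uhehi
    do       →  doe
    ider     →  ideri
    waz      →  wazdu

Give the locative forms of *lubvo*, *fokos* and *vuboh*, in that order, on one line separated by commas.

The pattern is sibilance of the final sound: -du when the stem ends in a sibilant (*nebuwis*, *waz*); -i when the stem ends in a non-sibilant consonant (*uheh*, *ider*); -e when the stem ends in a vowel (*peni*, *do*).
Since the final sound of *lubvo* is /o/ (a vowel), it takes -e, giving *lubvoe*.
The final sound of *fokos* is /s/, which is a sibilant, so the suffix is -du, giving *fokosdu*.
The final sound of *vuboh* is /h/, which is a non-sibilant consonant, so the suffix is -i, giving *vubohi*.

lubvoe, fokosdu, vubohi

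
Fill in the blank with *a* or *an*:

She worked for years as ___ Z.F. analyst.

The indefinite article is chosen by the initial *sound* of the following word, not its spelling.
The initialism *Z.F.* is read letter by letter; the first letter, Z, is pronounced /ziː/, which begins with a consonant sound.
So the article is *a*: She worked for years as a Z.F. analyst.

a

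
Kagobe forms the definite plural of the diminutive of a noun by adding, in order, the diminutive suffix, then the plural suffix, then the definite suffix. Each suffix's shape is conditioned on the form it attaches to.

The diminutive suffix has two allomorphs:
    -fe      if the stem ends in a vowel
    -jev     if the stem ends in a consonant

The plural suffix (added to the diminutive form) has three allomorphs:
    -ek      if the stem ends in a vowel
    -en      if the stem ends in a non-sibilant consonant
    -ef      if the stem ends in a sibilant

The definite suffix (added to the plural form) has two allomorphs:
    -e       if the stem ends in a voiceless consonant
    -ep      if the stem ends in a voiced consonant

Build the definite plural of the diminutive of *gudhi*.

gudhifeeke

*gudhi* — final sound /i/ (a vowel) → -fe → *gudhife*.
The diminutive form *gudhife* — final sound /e/ (a vowel) → -ek → *gudhifeek*.
Since the final consonant of the plural form *gudhifeek* is /k/ (voiceless), it takes -e, giving *gudhifeeke*.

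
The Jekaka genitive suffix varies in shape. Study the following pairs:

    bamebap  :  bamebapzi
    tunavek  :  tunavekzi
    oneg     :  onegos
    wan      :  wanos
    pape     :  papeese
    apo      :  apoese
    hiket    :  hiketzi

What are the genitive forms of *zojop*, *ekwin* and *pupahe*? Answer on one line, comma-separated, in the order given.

zojopzi, ekwinos, pupaheese

Looking at the final sound of each stem: -zi when the stem ends in a voiceless consonant (*bamebap*, *tunavek*, *hiket*); -os when the stem ends in a voiced consonant (*oneg*, *wan*); -ese when the stem ends in a vowel (*pape*, *apo*).
Since the final sound of *zojop* is /p/ (a voiceless consonant), it takes -zi, giving *zojopzi*.
The final sound of *ekwin* is /n/, which is a voiced consonant, so the suffix is -os, giving *ekwinos*.
*pupahe*: final sound = /e/, a vowel → -ese → *pupaheese*.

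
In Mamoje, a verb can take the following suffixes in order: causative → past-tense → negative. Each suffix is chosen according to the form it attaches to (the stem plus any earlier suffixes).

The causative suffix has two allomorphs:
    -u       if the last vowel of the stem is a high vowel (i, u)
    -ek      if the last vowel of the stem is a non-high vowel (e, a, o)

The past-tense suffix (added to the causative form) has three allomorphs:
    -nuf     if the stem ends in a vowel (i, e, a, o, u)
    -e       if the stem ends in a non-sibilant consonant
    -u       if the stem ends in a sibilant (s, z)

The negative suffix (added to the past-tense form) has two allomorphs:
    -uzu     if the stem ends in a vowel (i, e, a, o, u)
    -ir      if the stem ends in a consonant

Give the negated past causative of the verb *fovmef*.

fovmefekeuzu

*fovmef* — last vowel /e/ (a non-high vowel) → -ek → *fovmefek*.
The causative form *fovmefek* — final sound /k/ (a non-sibilant consonant) → -e → *fovmefeke*.
Since the final sound of the past-tense form *fovmefeke* is /e/ (a vowel), it takes -uzu, giving *fovmefekeuzu*.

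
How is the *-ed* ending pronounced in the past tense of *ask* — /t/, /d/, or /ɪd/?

/t/

The stem *ask* ends in a voiceless consonant other than /t/.
The -ed suffix is realized as /ɪd/ after /t, d/; as /t/ after other voiceless consonants; and as /d/ after other voiced sounds.
So -ed on *ask* is pronounced /t/.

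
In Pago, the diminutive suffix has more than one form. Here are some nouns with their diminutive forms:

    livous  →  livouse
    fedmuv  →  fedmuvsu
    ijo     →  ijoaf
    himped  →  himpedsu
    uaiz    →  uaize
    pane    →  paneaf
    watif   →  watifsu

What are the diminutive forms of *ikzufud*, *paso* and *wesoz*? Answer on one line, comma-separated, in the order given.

The alternation tracks the final sound of the stem — -e when the stem ends in a sibilant (*livous*, *uaiz*); -su when the stem ends in a non-sibilant consonant (*fedmuv*, *himped*, *watif*); -af when the stem ends in a vowel (*ijo*, *pane*).
*ikzufud* — final sound /d/ (a non-sibilant consonant) → -su → *ikzufudsu*.
*paso*: final sound = /o/, a vowel → -af → *pasoaf*.
*wesoz* — final sound /z/ (a sibilant) → -e → *wesoze*.

ikzufudsu, pasoaf, wesoze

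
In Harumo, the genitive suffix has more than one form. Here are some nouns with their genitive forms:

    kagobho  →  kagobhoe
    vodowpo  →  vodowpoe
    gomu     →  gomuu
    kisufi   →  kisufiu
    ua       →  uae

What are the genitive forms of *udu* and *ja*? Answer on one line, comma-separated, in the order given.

The suffix is conditioned by the last vowel: -u when the last vowel of the stem is a high vowel (*gomu*, *kisufi*); -e when the last vowel of the stem is a non-high vowel (*kagobho*, *vodowpo*, *ua*).
*udu*: last vowel = /u/, a high vowel → -u → *uduu*.
Since the last vowel of *ja* is /a/ (a non-high vowel), it takes -e, giving *jae*.

uduu, jae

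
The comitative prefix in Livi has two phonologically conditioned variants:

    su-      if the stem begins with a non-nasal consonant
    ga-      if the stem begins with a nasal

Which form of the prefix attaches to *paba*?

su-

The first consonant of *paba* is /p/, which is non-nasal, so the prefix is su-.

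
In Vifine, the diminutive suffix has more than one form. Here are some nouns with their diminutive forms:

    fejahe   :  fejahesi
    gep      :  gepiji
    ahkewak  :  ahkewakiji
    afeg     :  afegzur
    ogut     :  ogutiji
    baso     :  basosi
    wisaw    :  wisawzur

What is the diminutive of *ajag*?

The pattern is voicing of the final sound: -iji when the stem ends in a voiceless consonant (*gep*, *ahkewak*, *ogut*); -zur when the stem ends in a voiced consonant (*afeg*, *wisaw*); -si when the stem ends in a vowel (*fejahe*, *baso*).
Since the final sound of *ajag* is /g/ (a voiced consonant), it takes -zur, giving *ajagzur*.

ajagzur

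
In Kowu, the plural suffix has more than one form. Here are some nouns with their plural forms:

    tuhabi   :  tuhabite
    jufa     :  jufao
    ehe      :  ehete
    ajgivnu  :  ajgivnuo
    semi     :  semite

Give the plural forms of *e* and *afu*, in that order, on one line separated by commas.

The suffix is conditioned by the last vowel: -te when the last vowel of the stem is a front vowel (*tuhabi*, *ehe*, *semi*); -o when the last vowel of the stem is a back vowel (*jufa*, *ajgivnu*).
The last vowel of *e* is /e/, which is a front vowel, so the suffix is -te, giving *ete*.
Since the last vowel of *afu* is /u/ (a back vowel), it takes -o, giving *afuo*.

ete, afuo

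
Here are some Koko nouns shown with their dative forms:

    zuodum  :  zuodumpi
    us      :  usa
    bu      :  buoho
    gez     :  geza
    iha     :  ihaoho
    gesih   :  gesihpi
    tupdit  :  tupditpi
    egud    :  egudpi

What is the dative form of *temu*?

Looking at the final sound of each stem: -a when the stem ends in a sibilant (*us*, *gez*); -pi when the stem ends in a non-sibilant consonant (*zuodum*, *gesih*, *tupdit*, *egud*); -oho when the stem ends in a vowel (*bu*, *iha*).
The final sound of *temu* is /u/, which is a vowel, so the suffix is -oho, giving *temuoho*.

temuoho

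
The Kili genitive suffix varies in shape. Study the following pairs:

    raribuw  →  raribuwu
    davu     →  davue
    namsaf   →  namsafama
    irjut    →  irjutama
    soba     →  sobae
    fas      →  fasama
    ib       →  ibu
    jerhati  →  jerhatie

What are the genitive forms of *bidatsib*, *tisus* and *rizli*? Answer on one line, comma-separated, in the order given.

The alternation tracks the final sound of the stem — -ama when the stem ends in a voiceless consonant (*namsaf*, *irjut*, *fas*); -u when the stem ends in a voiced consonant (*raribuw*, *ib*); -e when the stem ends in a vowel (*davu*, *soba*, *jerhati*).
Since the final sound of *bidatsib* is /b/ (a voiced consonant), it takes -u, giving *bidatsibu*.
*tisus*: final sound = /s/, a voiceless consonant → -ama → *tisusama*.
Since the final sound of *rizli* is /i/ (a vowel), it takes -e, giving *rizlie*.

bidatsibu, tisusama, rizlie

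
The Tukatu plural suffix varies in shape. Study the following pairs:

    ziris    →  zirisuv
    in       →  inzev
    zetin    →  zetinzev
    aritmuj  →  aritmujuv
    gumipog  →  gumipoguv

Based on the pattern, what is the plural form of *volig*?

voliguv

Looking at the final consonant of each stem: -zev when the stem ends in a nasal (*in*, *zetin*); -uv when the stem ends in a non-nasal consonant (*ziris*, *aritmuj*, *gumipog*).
Since the final consonant of *volig* is /g/ (non-nasal), it takes -uv, giving *voliguv*.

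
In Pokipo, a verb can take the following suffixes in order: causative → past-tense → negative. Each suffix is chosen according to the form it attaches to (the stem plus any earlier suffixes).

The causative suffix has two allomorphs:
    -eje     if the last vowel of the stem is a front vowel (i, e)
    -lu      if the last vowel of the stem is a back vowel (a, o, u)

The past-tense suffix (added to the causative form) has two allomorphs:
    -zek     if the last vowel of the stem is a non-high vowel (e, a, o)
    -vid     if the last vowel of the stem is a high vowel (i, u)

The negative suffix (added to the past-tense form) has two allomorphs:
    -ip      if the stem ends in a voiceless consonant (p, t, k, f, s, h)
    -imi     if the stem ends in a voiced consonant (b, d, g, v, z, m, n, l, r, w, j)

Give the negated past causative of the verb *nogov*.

nogovluvidimi

Since the last vowel of *nogov* is /o/ (a back vowel), it takes -lu, giving *nogovlu*.
Since the last vowel of the causative form *nogovlu* is /u/ (a high vowel), it takes -vid, giving *nogovluvid*.
Since the final consonant of the past-tense form *nogovluvid* is /d/ (voiced), it takes -imi, giving *nogovluvidimi*.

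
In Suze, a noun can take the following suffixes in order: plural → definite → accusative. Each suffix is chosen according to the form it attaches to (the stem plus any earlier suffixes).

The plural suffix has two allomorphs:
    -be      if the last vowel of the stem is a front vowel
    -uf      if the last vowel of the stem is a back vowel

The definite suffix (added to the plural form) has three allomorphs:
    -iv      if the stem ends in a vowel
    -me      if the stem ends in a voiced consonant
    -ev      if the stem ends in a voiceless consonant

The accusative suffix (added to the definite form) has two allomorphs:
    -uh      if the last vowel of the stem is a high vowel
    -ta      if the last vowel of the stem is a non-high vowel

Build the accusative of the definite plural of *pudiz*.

Since the last vowel of *pudiz* is /i/ (a front vowel), it takes -be, giving *pudizbe*.
Since the final sound of the plural form *pudizbe* is /e/ (a vowel), it takes -iv, giving *pudizbeiv*.
The definite form *pudizbeiv* — last vowel /i/ (a high vowel) → -uh → *pudizbeivuh*.

pudizbeivuh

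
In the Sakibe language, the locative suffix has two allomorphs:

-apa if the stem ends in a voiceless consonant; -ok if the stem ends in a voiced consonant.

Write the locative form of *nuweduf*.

Since the final consonant of *nuweduf* is /f/ (voiceless), it takes -apa, giving *nuwedufapa*.

nuwedufapa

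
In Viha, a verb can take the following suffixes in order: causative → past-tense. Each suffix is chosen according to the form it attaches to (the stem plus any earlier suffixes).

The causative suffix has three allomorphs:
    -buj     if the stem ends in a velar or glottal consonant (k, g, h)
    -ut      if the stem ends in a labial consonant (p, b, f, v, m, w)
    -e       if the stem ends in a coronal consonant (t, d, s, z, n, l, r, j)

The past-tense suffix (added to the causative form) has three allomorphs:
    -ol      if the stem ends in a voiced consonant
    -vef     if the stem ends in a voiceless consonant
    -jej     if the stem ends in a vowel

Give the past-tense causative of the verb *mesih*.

*mesih* — final consonant /h/ (velar/glottal) → -buj → *mesihbuj*.
The causative form *mesihbuj* — final sound /j/ (a voiced consonant) → -ol → *mesihbujol*.

mesihbujol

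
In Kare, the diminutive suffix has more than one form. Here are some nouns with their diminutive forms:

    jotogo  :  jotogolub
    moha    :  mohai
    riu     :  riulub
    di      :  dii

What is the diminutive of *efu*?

efulub

The alternation tracks the last vowel of the stem — -lub when the last vowel of the stem is a rounded vowel (*jotogo*, *riu*); -i when the last vowel of the stem is an unrounded vowel (*moha*, *di*).
*efu* — last vowel /u/ (a rounded vowel) → -lub → *efulub*.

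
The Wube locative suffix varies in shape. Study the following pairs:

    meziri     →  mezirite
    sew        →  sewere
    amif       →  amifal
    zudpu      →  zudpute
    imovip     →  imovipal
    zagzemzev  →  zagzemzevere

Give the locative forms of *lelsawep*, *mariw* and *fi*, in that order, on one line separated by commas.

lelsawepal, mariwere, fite

The pattern is voicing of the final sound: -al when the stem ends in a voiceless consonant (*amif*, *imovip*); -ere when the stem ends in a voiced consonant (*sew*, *zagzemzev*); -te when the stem ends in a vowel (*meziri*, *zudpu*).
*lelsawep*: final sound = /p/, a voiceless consonant → -al → *lelsawepal*.
Since the final sound of *mariw* is /w/ (a voiced consonant), it takes -ere, giving *mariwere*.
*fi*: final sound = /i/, a vowel → -te → *fite*.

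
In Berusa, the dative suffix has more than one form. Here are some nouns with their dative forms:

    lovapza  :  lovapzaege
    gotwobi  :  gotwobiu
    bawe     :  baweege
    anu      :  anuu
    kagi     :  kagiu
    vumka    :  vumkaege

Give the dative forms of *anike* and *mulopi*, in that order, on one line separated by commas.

Looking at the last vowel of each stem: -u when the last vowel of the stem is a high vowel (*gotwobi*, *anu*, *kagi*); -ege when the last vowel of the stem is a non-high vowel (*lovapza*, *bawe*, *vumka*).
*anike*: last vowel = /e/, a non-high vowel → -ege → *anikeege*.
*mulopi* — last vowel /i/ (a high vowel) → -u → *mulopiu*.

anikeege, mulopiu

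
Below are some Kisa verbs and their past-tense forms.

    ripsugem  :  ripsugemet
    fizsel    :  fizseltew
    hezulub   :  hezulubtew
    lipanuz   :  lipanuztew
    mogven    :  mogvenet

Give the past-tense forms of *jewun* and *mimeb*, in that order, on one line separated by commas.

jewunet, mimebtew

The pattern is nasality of the final consonant: -et when the stem ends in a nasal (*ripsugem*, *mogven*); -tew when the stem ends in a non-nasal consonant (*fizsel*, *hezulub*, *lipanuz*).
Since the final consonant of *jewun* is /n/ (a nasal), it takes -et, giving *jewunet*.
The final consonant of *mimeb* is /b/, which is non-nasal, so the suffix is -tew, giving *mimebtew*.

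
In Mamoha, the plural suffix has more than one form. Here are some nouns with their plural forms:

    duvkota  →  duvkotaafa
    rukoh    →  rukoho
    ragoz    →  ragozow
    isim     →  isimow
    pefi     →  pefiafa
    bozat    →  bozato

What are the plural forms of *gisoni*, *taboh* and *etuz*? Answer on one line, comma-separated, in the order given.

The alternation tracks the final sound of the stem — -o when the stem ends in a voiceless consonant (*rukoh*, *bozat*); -ow when the stem ends in a voiced consonant (*ragoz*, *isim*); -afa when the stem ends in a vowel (*duvkota*, *pefi*).
Since the final sound of *gisoni* is /i/ (a vowel), it takes -afa, giving *gisoniafa*.
The final sound of *taboh* is /h/, which is a voiceless consonant, so the suffix is -o, giving *taboho*.
*etuz* — final sound /z/ (a voiced consonant) → -ow → *etuzow*.

gisoniafa, taboho, etuzow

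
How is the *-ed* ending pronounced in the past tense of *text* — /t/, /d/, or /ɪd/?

/ɪd/

The stem *text* ends in /t/ or /d/.
The -ed suffix is realized as /ɪd/ after /t, d/; as /t/ after other voiceless consonants; and as /d/ after other voiced sounds.
So -ed on *text* is pronounced /ɪd/.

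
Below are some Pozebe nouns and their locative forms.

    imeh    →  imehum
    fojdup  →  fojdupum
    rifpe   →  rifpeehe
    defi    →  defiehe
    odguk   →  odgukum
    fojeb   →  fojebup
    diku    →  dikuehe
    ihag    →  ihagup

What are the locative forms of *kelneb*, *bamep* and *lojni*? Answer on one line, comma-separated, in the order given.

The pattern is voicing of the final sound: -um when the stem ends in a voiceless consonant (*imeh*, *fojdup*, *odguk*); -up when the stem ends in a voiced consonant (*fojeb*, *ihag*); -ehe when the stem ends in a vowel (*rifpe*, *defi*, *diku*).
*kelneb* — final sound /b/ (a voiced consonant) → -up → *kelnebup*.
Since the final sound of *bamep* is /p/ (a voiceless consonant), it takes -um, giving *bamepum*.
*lojni*: final sound = /i/, a vowel → -ehe → *lojniehe*.

kelnebup, bamepum, lojniehe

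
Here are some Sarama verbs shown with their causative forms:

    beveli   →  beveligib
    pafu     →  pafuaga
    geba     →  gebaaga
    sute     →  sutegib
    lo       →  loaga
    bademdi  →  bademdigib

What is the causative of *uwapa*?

Looking at the last vowel of each stem: -gib when the last vowel of the stem is a front vowel (*beveli*, *sute*, *bademdi*); -aga when the last vowel of the stem is a back vowel (*pafu*, *geba*, *lo*).
Since the last vowel of *uwapa* is /a/ (a back vowel), it takes -aga, giving *uwapaaga*.

uwapaaga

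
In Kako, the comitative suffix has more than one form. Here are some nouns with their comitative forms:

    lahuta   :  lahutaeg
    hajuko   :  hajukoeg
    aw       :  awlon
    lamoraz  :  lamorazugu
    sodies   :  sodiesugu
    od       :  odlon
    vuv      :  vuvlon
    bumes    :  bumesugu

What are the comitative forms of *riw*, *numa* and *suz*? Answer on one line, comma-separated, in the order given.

riwlon, numaeg, suzugu

The alternation tracks the final sound of the stem — -ugu when the stem ends in a sibilant (*lamoraz*, *sodies*, *bumes*); -lon when the stem ends in a non-sibilant consonant (*aw*, *od*, *vuv*); -eg when the stem ends in a vowel (*lahuta*, *hajuko*).
*riw*: final sound = /w/, a non-sibilant consonant → -lon → *riwlon*.
*numa*: final sound = /a/, a vowel → -eg → *numaeg*.
The final sound of *suz* is /z/, which is a sibilant, so the suffix is -ugu, giving *suzugu*.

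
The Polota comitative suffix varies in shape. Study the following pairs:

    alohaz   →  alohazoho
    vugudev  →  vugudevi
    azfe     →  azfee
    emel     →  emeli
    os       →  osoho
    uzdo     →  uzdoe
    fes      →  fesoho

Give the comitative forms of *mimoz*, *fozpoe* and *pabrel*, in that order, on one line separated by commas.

mimozoho, fozpoee, pabreli

Looking at the final sound of each stem: -oho when the stem ends in a sibilant (*alohaz*, *os*, *fes*); -i when the stem ends in a non-sibilant consonant (*vugudev*, *emel*); -e when the stem ends in a vowel (*azfe*, *uzdo*).
*mimoz* — final sound /z/ (a sibilant) → -oho → *mimozoho*.
Since the final sound of *fozpoe* is /e/ (a vowel), it takes -e, giving *fozpoee*.
The final sound of *pabrel* is /l/, which is a non-sibilant consonant, so the suffix is -i, giving *pabreli*.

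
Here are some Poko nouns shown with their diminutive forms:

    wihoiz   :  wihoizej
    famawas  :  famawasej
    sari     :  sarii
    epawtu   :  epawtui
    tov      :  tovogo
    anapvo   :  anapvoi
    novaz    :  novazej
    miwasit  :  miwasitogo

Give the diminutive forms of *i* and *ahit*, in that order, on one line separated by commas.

Looking at the final sound of each stem: -ej when the stem ends in a sibilant (*wihoiz*, *famawas*, *novaz*); -ogo when the stem ends in a non-sibilant consonant (*tov*, *miwasit*); -i when the stem ends in a vowel (*sari*, *epawtu*, *anapvo*).
*i*: final sound = /i/, a vowel → -i → *ii*.
*ahit* — final sound /t/ (a non-sibilant consonant) → -ogo → *ahitogo*.

ii, ahitogo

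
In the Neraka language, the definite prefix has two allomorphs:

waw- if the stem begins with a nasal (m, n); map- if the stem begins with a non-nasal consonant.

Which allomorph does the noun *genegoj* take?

map-

Since the first consonant of *genegoj* is /g/ (non-nasal), it takes map-.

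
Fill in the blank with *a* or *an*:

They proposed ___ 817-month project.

an

The indefinite article is chosen by the initial *sound* of the following word, not its spelling.
The number *817* is spoken "eight hundred …", beginning with /eɪt/ — a vowel sound.
So the article is *an*: They proposed an 817-month project.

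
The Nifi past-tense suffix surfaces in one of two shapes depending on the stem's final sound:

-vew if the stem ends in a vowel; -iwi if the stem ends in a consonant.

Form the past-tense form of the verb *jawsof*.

Since the final sound of *jawsof* is /f/ (a consonant), it takes -iwi, giving *jawsofiwi*.

jawsofiwi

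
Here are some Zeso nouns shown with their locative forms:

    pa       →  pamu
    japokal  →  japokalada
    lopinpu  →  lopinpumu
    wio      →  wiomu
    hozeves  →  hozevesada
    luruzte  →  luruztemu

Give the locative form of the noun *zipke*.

zipkemu

The pattern is consonant vs. vowel: -ada when the stem ends in a consonant (*japokal*, *hozeves*); -mu when the stem ends in a vowel (*pa*, *lopinpu*, *wio*, *luruzte*).
The final sound of *zipke* is /e/, which is a vowel, so the suffix is -mu, giving *zipkemu*.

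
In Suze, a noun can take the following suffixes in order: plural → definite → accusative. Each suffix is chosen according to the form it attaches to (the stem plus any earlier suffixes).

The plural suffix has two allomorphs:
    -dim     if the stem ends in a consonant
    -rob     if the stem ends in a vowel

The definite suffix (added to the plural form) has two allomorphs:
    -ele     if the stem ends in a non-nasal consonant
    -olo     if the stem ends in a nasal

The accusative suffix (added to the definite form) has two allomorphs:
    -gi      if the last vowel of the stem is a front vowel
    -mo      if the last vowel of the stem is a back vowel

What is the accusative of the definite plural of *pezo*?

pezorobelegi

Since the final sound of *pezo* is /o/ (a vowel), it takes -rob, giving *pezorob*.
The final consonant of the plural form *pezorob* is /b/, which is non-nasal, so the definite suffix is -ele, giving *pezorobele*.
The definite form *pezorobele* — last vowel /e/ (a front vowel) → -gi → *pezorobelegi*.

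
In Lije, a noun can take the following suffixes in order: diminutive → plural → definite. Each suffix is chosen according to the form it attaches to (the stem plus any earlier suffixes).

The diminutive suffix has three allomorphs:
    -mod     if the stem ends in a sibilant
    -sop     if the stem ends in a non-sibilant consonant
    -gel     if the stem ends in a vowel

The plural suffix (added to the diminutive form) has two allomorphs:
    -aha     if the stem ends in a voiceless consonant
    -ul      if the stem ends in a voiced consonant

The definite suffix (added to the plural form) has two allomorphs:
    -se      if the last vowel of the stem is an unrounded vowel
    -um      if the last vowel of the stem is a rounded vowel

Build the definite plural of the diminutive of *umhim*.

*umhim*: final sound = /m/, a non-sibilant consonant → -sop → *umhimsop*.
The diminutive form *umhimsop* — final consonant /p/ (voiceless) → -aha → *umhimsopaha*.
The last vowel of the plural form *umhimsopaha* is /a/, which is an unrounded vowel, so the definite suffix is -se, giving *umhimsopahase*.

umhimsopahase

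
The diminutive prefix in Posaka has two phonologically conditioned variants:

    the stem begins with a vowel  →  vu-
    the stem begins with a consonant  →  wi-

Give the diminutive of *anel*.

vuanel

*anel*: first sound = /a/, a vowel → vu- → *vuanel*.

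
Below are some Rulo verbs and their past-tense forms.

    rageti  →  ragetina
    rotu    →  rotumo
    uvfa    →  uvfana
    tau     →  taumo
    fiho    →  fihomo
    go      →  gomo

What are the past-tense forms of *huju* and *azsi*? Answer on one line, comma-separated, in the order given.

The alternation tracks the last vowel of the stem — -mo when the last vowel of the stem is a rounded vowel (*rotu*, *tau*, *fiho*, *go*); -na when the last vowel of the stem is an unrounded vowel (*rageti*, *uvfa*).
Since the last vowel of *huju* is /u/ (a rounded vowel), it takes -mo, giving *hujumo*.
*azsi*: last vowel = /i/, an unrounded vowel → -na → *azsina*.

hujumo, azsina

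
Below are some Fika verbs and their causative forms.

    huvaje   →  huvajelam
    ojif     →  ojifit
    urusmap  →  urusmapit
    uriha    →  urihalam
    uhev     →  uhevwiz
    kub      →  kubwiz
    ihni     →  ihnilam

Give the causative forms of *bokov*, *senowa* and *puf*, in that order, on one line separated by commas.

bokovwiz, senowalam, pufit

Looking at the final sound of each stem: -it when the stem ends in a voiceless consonant (*ojif*, *urusmap*); -wiz when the stem ends in a voiced consonant (*uhev*, *kub*); -lam when the stem ends in a vowel (*huvaje*, *uriha*, *ihni*).
*bokov* — final sound /v/ (a voiced consonant) → -wiz → *bokovwiz*.
Since the final sound of *senowa* is /a/ (a vowel), it takes -lam, giving *senowalam*.
The final sound of *puf* is /f/, which is a voiceless consonant, so the suffix is -it, giving *pufit*.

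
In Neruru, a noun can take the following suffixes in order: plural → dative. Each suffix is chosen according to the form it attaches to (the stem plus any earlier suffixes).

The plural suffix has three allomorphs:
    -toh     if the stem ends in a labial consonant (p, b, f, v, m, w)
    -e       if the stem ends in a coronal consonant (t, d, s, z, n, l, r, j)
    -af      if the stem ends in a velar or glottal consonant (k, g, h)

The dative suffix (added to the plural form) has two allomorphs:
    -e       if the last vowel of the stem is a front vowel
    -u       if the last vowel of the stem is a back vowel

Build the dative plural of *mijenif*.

mijeniftohu

Since the final consonant of *mijenif* is /f/ (labial), it takes -toh, giving *mijeniftoh*.
Since the last vowel of the plural form *mijeniftoh* is /o/ (a back vowel), it takes -u, giving *mijeniftohu*.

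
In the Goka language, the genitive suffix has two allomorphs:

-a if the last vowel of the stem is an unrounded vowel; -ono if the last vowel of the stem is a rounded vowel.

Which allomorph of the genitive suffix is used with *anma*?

*anma*: last vowel = /a/, an unrounded vowel → -a.

-a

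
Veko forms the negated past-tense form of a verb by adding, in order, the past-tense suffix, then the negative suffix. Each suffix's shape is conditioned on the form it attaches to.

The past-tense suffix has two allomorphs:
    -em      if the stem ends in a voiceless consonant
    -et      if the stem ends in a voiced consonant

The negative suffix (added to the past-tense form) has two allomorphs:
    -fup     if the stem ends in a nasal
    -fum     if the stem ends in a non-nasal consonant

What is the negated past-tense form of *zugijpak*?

zugijpakemfup

The final consonant of *zugijpak* is /k/, which is voiceless, so the past-tense suffix is -em, giving *zugijpakem*.
The final consonant of the past-tense form *zugijpakem* is /m/, which is a nasal, so the negative suffix is -fup, giving *zugijpakemfup*.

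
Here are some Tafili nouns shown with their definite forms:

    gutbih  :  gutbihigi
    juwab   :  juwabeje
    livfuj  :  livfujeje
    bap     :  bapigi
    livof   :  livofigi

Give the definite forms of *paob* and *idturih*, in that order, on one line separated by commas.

paobeje, idturihigi

The pattern is voicing of the final consonant: -igi when the stem ends in a voiceless consonant (*gutbih*, *bap*, *livof*); -eje when the stem ends in a voiced consonant (*juwab*, *livfuj*).
*paob* — final consonant /b/ (voiced) → -eje → *paobeje*.
*idturih* — final consonant /h/ (voiceless) → -igi → *idturihigi*.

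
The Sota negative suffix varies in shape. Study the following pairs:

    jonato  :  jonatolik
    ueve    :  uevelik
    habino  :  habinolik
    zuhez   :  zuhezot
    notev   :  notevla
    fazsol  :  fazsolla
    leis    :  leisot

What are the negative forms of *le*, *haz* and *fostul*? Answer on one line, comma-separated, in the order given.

lelik, hazot, fostulla

The pattern is sibilance of the final sound: -ot when the stem ends in a sibilant (*zuhez*, *leis*); -la when the stem ends in a non-sibilant consonant (*notev*, *fazsol*); -lik when the stem ends in a vowel (*jonato*, *ueve*, *habino*).
*le*: final sound = /e/, a vowel → -lik → *lelik*.
*haz*: final sound = /z/, a sibilant → -ot → *hazot*.
The final sound of *fostul* is /l/, which is a non-sibilant consonant, so the suffix is -la, giving *fostulla*.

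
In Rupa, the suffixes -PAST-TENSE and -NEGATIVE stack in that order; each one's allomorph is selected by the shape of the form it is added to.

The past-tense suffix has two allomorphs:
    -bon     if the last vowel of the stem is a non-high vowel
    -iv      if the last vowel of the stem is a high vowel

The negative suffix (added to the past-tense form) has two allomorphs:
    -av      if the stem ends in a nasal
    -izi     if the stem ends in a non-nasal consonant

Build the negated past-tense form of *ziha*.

zihabonav

*ziha* — last vowel /a/ (a non-high vowel) → -bon → *zihabon*.
The past-tense form *zihabon*: final consonant = /n/, a nasal → -av → *zihabonav*.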